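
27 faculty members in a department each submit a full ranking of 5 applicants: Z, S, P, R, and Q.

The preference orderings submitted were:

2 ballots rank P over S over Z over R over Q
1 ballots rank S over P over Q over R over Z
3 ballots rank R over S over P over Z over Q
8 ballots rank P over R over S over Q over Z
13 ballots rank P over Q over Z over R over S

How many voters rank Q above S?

13

Ballots ranking Q above S: 13.
Ballots ranking S above Q: 2+1+3+8 = 14.
So 13 of 27 voters prefer Q to S.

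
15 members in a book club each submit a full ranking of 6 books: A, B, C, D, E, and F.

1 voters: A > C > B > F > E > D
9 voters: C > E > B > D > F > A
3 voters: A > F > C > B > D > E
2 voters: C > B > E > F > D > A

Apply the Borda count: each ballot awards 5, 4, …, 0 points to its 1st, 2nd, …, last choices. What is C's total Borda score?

Borda scores:
  A: 5 + 9·0 + 3·5 + 2·0 = 20
  B: 3 + 9·3 + 3·2 + 2·4 = 44
  C: 4 + 9·5 + 3·3 + 2·5 = 68
  D: 0 + 9·2 + 3·1 + 2·1 = 23
  E: 1 + 9·4 + 3·0 + 2·3 = 43
  F: 2 + 9·1 + 3·4 + 2·2 = 27

68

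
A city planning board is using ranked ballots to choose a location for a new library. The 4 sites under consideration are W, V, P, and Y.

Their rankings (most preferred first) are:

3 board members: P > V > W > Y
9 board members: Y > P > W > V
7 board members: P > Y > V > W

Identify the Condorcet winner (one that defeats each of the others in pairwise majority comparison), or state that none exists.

Head-to-head results (19 voters total):
W vs V: V wins 10–9.
W vs P: P wins 19–0.
W vs Y: Y wins 16–3.
V vs P: P wins 19–0.
V vs Y: Y wins 16–3.
P vs Y: P wins 10–9.
P beats each rival — W (19–0), V (19–0), Y (10–9) — so P is the Condorcet winner.

P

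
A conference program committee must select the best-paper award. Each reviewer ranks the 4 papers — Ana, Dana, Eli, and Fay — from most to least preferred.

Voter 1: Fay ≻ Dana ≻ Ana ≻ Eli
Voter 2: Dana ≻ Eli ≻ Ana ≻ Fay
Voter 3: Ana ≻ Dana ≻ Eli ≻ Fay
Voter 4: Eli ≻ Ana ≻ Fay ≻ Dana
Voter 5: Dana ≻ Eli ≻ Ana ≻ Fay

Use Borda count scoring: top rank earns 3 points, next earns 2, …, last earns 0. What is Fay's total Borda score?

4

Borda scores:
  Ana: 1 + 1 + 3 + 2 + 1 = 8
  Dana: 2 + 3 + 2 + 0 + 3 = 10
  Eli: 0 + 2 + 1 + 3 + 2 = 8
  Fay: 3 + 0 + 0 + 1 + 0 = 4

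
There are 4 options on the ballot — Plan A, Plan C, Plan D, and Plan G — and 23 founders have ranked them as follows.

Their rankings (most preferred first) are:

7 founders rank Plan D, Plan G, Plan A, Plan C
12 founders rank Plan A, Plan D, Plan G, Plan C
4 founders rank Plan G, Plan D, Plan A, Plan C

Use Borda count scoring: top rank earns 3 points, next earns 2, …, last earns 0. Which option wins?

Borda scores:
  Plan A: 7·1 + 12·3 + 4·1 = 47
  Plan C: 7·0 + 12·0 + 4·0 = 0
  Plan D: 7·3 + 12·2 + 4·2 = 53
  Plan G: 7·2 + 12·1 + 4·3 = 38
Plan D has the highest total.

Plan D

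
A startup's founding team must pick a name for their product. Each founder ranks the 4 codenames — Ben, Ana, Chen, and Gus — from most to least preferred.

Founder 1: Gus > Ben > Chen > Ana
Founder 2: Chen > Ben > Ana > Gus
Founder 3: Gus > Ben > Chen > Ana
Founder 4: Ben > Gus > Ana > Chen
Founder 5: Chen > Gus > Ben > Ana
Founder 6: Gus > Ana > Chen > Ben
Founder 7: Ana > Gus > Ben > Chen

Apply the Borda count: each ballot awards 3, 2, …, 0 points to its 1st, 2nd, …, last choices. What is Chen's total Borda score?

Borda scores:
  Ben: 2 + 2 + 2 + 3 + 1 + 0 + 1 = 11
  Ana: 0 + 1 + 0 + 1 + 0 + 2 + 3 = 7
  Chen: 1 + 3 + 1 + 0 + 3 + 1 + 0 = 9
  Gus: 3 + 0 + 3 + 2 + 2 + 3 + 2 = 15

9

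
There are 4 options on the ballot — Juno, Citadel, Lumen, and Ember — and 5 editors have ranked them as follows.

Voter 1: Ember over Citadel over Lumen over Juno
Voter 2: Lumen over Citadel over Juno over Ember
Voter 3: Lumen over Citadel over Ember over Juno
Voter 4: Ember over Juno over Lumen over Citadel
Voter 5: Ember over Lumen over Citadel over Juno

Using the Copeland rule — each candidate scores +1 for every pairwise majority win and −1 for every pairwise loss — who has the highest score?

Ember

Pairwise results:
  Juno vs Citadel: Citadel wins 4–1.
  Juno vs Lumen: Lumen wins 4–1.
  Juno vs Ember: Ember wins 4–1.
  Citadel vs Lumen: Lumen wins 4–1.
  Citadel vs Ember: Ember wins 3–2.
  Lumen vs Ember: Ember wins 3–2.
Copeland scores (wins − losses):
  Juno: 0 − 3 = -3
  Citadel: 1 − 2 = -1
  Lumen: 2 − 1 = 1
  Ember: 3 − 0 = 3
Ember has the best Copeland score.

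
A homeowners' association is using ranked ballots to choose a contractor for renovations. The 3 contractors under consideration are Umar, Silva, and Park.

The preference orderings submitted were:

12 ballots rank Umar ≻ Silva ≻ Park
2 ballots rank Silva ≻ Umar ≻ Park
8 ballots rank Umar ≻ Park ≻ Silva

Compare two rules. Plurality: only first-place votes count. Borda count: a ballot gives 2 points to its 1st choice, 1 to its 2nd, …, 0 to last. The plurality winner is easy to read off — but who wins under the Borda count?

Plurality first-place counts: Umar 20, Silva 2, Park 0 → Umar.
Borda totals: Umar 42, Silva 16, Park 8 → Umar.

Umar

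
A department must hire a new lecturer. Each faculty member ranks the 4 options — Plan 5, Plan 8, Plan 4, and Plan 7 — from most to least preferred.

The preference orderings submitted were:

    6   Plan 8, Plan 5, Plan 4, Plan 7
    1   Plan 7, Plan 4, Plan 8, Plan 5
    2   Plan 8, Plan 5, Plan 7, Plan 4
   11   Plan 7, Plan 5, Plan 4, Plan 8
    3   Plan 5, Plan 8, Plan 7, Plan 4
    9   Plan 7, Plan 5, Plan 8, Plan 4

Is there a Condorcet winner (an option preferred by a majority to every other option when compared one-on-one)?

Head-to-head results (32 voters total):
Plan 5 vs Plan 8: Plan 5 wins 23–9.
Plan 5 vs Plan 4: Plan 5 wins 31–1.
Plan 5 vs Plan 7: Plan 7 wins 21–11.
Plan 8 vs Plan 4: Plan 8 wins 20–12.
Plan 8 vs Plan 7: Plan 7 wins 21–11.
Plan 4 vs Plan 7: Plan 7 wins 26–6.
Plan 7 beats each rival — Plan 5 (21–11), Plan 8 (21–11), Plan 4 (26–6) — so Plan 7 is the Condorcet winner.

Yes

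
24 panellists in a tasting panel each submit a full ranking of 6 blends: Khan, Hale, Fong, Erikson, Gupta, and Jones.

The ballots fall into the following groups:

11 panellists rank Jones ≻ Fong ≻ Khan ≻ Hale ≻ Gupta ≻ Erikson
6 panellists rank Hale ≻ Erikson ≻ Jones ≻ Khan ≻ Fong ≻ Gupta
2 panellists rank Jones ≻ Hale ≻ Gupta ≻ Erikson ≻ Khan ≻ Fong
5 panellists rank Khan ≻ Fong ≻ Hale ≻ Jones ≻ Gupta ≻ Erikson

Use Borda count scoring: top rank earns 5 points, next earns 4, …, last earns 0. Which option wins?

Borda scores:
  Khan: 11·3 + 6·2 + 2·1 + 5·5 = 72
  Hale: 11·2 + 6·5 + 2·4 + 5·3 = 75
  Fong: 11·4 + 6·1 + 2·0 + 5·4 = 70
  Erikson: 11·0 + 6·4 + 2·2 + 5·0 = 28
  Gupta: 11·1 + 6·0 + 2·3 + 5·1 = 22
  Jones: 11·5 + 6·3 + 2·5 + 5·2 = 93
Jones has the highest total.

Jones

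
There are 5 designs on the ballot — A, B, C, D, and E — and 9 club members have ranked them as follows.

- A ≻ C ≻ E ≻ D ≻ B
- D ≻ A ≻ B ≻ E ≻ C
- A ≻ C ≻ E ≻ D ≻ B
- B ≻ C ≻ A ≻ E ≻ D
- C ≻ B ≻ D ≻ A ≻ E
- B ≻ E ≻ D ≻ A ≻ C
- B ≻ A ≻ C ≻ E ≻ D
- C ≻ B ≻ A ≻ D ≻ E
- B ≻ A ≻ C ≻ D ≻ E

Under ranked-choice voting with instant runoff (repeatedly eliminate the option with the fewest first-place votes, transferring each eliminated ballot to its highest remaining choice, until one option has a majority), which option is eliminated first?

Round 1: B 4, A 2, C 2, D 1, E 0. E has the fewest and is eliminated.
Round 2: B 4, A 2, C 2, D 1. D has the fewest and is eliminated.
Round 3: B 4, A 3, C 2. C has the fewest and is eliminated.
Round 4: B 6, A 3. B has a majority.

E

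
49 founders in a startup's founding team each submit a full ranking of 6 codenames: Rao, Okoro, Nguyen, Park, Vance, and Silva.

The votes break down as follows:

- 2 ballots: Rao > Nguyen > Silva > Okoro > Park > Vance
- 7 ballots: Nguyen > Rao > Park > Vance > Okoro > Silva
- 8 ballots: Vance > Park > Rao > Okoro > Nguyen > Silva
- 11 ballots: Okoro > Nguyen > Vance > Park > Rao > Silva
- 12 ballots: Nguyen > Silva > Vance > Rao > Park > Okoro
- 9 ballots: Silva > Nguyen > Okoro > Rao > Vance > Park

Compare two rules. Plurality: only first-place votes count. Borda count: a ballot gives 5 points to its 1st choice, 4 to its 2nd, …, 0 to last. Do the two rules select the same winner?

Plurality first-place counts: Rao 2, Okoro 11, Nguyen 19, Park 0, Vance 8, Silva 9 → Nguyen.
Borda totals: Rao 115, Okoro 109, Nguyen 191, Park 89, Vance 132, Silva 99 → Nguyen.
The two rules agree on Nguyen.

Yes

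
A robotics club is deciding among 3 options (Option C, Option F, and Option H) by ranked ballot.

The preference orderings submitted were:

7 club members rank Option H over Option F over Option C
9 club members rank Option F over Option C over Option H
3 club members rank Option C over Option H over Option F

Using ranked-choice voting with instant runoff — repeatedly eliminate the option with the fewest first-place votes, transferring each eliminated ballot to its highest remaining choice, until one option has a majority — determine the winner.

Round 1: Option F 9, Option H 7, Option C 3. Option C has the fewest and is eliminated.
Round 2: Option H 10, Option F 9. Option H has a majority.

Option H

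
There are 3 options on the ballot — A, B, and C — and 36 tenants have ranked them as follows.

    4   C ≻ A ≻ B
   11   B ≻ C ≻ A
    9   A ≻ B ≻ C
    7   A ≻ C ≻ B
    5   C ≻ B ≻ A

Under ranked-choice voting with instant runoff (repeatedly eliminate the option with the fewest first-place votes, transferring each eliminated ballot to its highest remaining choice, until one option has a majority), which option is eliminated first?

C

Round 1: A 16, B 11, C 9. C has the fewest and is eliminated.
Round 2: A 20, B 16. A has a majority.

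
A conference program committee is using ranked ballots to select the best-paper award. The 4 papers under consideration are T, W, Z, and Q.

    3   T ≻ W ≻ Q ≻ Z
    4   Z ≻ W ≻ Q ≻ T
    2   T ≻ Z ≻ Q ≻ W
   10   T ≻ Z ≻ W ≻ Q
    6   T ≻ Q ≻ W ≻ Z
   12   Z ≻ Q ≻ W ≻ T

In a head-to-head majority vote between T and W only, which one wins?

Ballots ranking T above W: 3+2+10+6 = 21.
Ballots ranking W above T: 4+12 = 16.
T wins the head-to-head, 21–16.

T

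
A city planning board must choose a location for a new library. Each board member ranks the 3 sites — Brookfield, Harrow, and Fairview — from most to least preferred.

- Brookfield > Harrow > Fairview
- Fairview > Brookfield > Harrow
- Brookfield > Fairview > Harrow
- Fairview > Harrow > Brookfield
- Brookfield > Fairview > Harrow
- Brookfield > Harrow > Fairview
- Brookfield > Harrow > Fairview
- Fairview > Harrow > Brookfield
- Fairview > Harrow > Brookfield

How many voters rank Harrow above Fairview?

Ballots ranking Harrow above Fairview: 3.
Ballots ranking Fairview above Harrow: 6.
So 3 of 9 voters prefer Harrow to Fairview.

3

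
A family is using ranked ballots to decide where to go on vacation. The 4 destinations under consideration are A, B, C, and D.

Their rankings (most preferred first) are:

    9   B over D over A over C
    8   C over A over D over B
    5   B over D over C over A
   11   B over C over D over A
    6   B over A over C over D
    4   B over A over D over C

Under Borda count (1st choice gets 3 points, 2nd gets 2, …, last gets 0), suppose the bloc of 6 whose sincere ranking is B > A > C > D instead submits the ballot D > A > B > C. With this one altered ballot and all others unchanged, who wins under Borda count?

Borda totals with the altered ballot: A 45, B 93, C 51, D 69.
The winner is unchanged: still B.

B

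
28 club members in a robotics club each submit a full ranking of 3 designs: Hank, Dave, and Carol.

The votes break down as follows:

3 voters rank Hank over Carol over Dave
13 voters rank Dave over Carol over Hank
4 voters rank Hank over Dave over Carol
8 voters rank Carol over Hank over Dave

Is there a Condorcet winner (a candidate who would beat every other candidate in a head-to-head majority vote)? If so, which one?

Head-to-head results (28 voters total):
Hank vs Dave: Hank wins 15–13.
Hank vs Carol: Carol wins 21–7.
Dave vs Carol: Dave wins 17–11.
No candidate beats all others: Hank beats Dave beats Carol beats Hank, a majority cycle.

There is no Condorcet winner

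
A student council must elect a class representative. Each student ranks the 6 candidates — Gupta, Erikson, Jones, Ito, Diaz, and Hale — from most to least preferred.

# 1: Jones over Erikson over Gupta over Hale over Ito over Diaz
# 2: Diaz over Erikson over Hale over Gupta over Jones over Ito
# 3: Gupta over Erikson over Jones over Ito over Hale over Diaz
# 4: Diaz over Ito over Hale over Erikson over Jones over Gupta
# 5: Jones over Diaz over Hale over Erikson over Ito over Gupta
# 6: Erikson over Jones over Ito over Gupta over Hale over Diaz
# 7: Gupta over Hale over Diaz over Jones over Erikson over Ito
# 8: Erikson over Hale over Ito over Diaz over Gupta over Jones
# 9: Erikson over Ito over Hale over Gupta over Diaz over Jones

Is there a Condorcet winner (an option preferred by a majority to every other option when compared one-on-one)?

Head-to-head results (9 voters total):
Gupta vs Erikson: Erikson wins 7–2.
Gupta vs Jones: Gupta wins 5–4.
Gupta vs Ito: Ito wins 5–4.
Gupta vs Diaz: Gupta wins 5–4.
Gupta vs Hale: Hale wins 5–4.
Erikson vs Jones: Erikson wins 6–3.
Erikson vs Ito: Erikson wins 8–1.
Erikson vs Diaz: Erikson wins 5–4.
Erikson vs Hale: Erikson wins 6–3.
Jones vs Ito: Jones wins 6–3.
Jones vs Diaz: Diaz wins 5–4.
Jones vs Hale: Hale wins 5–4.
Ito vs Diaz: Ito wins 5–4.
Ito vs Hale: Hale wins 5–4.
Diaz vs Hale: Hale wins 6–3.
Erikson beats each rival — Gupta (7–2), Jones (6–3), Ito (8–1), Diaz (5–4), Hale (6–3) — so Erikson is the Condorcet winner.

Yes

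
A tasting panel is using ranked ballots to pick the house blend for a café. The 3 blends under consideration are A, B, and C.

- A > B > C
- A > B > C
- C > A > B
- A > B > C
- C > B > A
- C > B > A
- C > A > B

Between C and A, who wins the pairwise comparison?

Ballots ranking C above A: 4.
Ballots ranking A above C: 3.
C wins the head-to-head, 4–3.

C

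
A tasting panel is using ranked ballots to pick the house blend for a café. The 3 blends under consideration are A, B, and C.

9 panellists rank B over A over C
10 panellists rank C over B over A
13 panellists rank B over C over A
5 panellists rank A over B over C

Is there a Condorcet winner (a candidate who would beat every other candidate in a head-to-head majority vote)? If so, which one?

B

Head-to-head results (37 voters total):
A vs B: B wins 32–5.
A vs C: C wins 23–14.
B vs C: B wins 27–10.
B beats each rival — A (32–5), C (27–10) — so B is the Condorcet winner.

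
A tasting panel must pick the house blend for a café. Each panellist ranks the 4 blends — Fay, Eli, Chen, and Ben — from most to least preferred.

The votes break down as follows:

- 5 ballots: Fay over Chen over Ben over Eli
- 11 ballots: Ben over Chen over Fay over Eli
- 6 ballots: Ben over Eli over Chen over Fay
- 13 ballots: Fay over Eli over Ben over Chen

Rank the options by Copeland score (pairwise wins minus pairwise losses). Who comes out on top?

Fay

Pairwise results:
  Fay vs Eli: Fay wins 29–6.
  Fay vs Chen: Fay wins 18–17.
  Fay vs Ben: Fay wins 18–17.
  Eli vs Chen: Eli wins 19–16.
  Eli vs Ben: Ben wins 22–13.
  Chen vs Ben: Ben wins 30–5.
Copeland scores (wins − losses):
  Fay: 3 − 0 = 3
  Eli: 1 − 2 = -1
  Chen: 0 − 3 = -3
  Ben: 2 − 1 = 1
Fay has the best Copeland score.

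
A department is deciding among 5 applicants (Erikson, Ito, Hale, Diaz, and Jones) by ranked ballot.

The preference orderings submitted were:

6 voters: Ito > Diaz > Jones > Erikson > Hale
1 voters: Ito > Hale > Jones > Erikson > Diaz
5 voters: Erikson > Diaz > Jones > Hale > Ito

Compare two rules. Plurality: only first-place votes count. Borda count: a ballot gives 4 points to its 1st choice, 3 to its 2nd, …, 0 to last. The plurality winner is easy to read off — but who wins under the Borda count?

Diaz

Plurality first-place counts: Erikson 5, Ito 7, Hale 0, Diaz 0, Jones 0 → Ito.
Borda totals: Erikson 27, Ito 28, Hale 8, Diaz 33, Jones 24 → Diaz.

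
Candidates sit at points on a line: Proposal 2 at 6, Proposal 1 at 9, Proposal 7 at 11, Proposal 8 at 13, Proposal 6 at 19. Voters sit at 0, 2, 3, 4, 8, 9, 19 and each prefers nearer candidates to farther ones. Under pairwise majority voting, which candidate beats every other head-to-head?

With single-peaked preferences on a line, the Condorcet winner is the candidate closest to the median voter.
The median voter (position 4) is closest to Proposal 2 at 6.
Check: Proposal 2 vs Proposal 1 — voters closer to Proposal 2: 4 of 7.

Proposal 2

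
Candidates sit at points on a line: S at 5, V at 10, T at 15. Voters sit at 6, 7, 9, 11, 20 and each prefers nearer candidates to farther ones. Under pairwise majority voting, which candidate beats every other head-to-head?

With single-peaked preferences on a line, the Condorcet winner is the candidate closest to the median voter.
The median voter (position 9) is closest to V at 10.
Check: V vs S — voters closer to V: 3 of 5.

V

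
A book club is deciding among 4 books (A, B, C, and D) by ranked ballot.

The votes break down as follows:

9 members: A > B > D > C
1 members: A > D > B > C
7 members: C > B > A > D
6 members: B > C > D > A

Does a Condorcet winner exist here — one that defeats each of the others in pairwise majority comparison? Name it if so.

Head-to-head results (23 voters total):
A vs B: B wins 13–10.
A vs C: C wins 13–10.
A vs D: A wins 17–6.
B vs C: B wins 16–7.
B vs D: B wins 22–1.
C vs D: C wins 13–10.
B beats each rival — A (13–10), C (16–7), D (22–1) — so B is the Condorcet winner.

B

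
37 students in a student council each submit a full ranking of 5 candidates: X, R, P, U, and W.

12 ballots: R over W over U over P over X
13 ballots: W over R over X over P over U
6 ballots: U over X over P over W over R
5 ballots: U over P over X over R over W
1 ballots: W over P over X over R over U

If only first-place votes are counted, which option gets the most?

First-place vote totals:
  X: 0
  R: 12
  P: 0
  U: 11
  W: 14
W has the most first-place votes.

W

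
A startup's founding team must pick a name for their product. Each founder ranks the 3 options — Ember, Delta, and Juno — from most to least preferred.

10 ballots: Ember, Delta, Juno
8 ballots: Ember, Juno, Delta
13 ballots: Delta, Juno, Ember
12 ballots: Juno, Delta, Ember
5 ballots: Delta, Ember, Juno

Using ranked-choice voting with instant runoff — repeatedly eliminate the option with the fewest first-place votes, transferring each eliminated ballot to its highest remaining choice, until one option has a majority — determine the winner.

Round 1: Ember 18, Delta 18, Juno 12. Juno has the fewest and is eliminated.
Round 2: Delta 30, Ember 18. Delta has a majority.

Delta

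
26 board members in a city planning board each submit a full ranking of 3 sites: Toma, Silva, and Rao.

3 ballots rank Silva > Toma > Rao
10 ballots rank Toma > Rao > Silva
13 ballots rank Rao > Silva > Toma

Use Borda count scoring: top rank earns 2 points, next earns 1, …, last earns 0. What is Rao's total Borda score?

36

Borda scores:
  Toma: 3·1 + 10·2 + 13·0 = 23
  Silva: 3·2 + 10·0 + 13·1 = 19
  Rao: 3·0 + 10·1 + 13·2 = 36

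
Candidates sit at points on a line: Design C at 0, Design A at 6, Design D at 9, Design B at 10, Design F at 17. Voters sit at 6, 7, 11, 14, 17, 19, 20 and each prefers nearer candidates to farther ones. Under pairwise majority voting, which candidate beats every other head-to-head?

With single-peaked preferences on a line, the Condorcet winner is the candidate closest to the median voter.
The median voter (position 14) is closest to Design F at 17.
Check: Design F vs Design B — voters closer to Design F: 4 of 7.

Design F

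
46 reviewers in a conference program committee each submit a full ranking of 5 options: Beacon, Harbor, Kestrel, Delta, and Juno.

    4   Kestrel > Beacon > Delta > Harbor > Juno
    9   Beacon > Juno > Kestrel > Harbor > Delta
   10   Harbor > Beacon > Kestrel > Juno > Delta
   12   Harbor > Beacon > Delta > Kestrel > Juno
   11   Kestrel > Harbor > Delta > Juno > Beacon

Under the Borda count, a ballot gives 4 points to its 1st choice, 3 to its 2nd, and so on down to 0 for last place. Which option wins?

Harbor

Borda scores:
  Beacon: 4·3 + 9·4 + 10·3 + 12·3 + 11·0 = 114
  Harbor: 4·1 + 9·1 + 10·4 + 12·4 + 11·3 = 134
  Kestrel: 4·4 + 9·2 + 10·2 + 12·1 + 11·4 = 110
  Delta: 4·2 + 9·0 + 10·0 + 12·2 + 11·2 = 54
  Juno: 4·0 + 9·3 + 10·1 + 12·0 + 11·1 = 48
Harbor has the highest total.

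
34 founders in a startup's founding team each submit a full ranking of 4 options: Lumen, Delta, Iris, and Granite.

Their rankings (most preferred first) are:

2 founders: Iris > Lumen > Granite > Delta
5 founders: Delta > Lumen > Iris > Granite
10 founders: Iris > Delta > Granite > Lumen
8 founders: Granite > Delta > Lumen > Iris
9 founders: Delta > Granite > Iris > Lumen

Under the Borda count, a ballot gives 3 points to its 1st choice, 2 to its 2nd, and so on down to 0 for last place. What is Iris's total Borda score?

Borda scores:
  Lumen: 2·2 + 5·2 + 10·0 + 8·1 + 9·0 = 22
  Delta: 2·0 + 5·3 + 10·2 + 8·2 + 9·3 = 78
  Iris: 2·3 + 5·1 + 10·3 + 8·0 + 9·1 = 50
  Granite: 2·1 + 5·0 + 10·1 + 8·3 + 9·2 = 54

50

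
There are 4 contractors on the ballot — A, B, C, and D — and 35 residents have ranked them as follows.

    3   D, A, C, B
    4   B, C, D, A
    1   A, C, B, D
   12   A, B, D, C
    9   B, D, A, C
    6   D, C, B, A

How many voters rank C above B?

Ballots ranking C above B: 3+1+6 = 10.
Ballots ranking B above C: 4+12+9 = 25.
So 10 of 35 voters prefer C to B.

10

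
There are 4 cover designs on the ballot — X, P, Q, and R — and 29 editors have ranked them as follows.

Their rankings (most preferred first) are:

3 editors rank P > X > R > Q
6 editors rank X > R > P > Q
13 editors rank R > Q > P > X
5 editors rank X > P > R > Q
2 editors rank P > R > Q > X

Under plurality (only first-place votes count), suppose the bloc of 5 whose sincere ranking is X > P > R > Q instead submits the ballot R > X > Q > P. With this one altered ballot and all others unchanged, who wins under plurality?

First-place totals with the altered ballot: X 6, P 5, Q 0, R 18.
The winner is unchanged: still R.

R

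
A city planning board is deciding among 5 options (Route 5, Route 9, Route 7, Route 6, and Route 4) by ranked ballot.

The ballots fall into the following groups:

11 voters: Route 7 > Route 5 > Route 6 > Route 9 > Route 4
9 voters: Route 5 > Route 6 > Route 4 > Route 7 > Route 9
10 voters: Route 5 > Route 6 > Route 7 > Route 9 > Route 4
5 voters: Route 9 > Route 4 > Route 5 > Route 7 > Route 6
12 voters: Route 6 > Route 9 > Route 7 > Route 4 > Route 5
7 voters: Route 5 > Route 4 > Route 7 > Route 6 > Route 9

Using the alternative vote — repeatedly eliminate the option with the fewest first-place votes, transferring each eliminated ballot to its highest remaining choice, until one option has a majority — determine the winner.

Route 5

Round 1: Route 5 26, Route 6 12, Route 7 11, Route 9 5, Route 4 0. Route 4 has the fewest and is eliminated.
Round 2: Route 5 26, Route 6 12, Route 7 11, Route 9 5. Route 9 has the fewest and is eliminated.
Round 3: Route 5 31, Route 6 12, Route 7 11. Route 5 has a majority.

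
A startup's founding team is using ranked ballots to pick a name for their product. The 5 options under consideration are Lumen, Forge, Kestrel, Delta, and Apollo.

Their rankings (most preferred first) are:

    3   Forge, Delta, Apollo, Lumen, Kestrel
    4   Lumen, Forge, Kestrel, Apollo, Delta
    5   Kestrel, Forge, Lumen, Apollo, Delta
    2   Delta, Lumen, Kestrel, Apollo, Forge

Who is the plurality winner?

Kestrel

First-place vote totals:
  Lumen: 4
  Forge: 3
  Kestrel: 5
  Delta: 2
  Apollo: 0
Kestrel has the most first-place votes.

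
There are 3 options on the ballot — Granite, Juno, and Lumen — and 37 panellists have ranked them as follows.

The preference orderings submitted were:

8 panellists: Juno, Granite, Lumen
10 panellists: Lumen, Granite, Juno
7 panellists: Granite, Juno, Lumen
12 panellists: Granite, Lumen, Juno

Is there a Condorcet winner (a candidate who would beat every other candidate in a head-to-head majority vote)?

Yes

Head-to-head results (37 voters total):
Granite vs Juno: Granite wins 29–8.
Granite vs Lumen: Granite wins 27–10.
Juno vs Lumen: Lumen wins 22–15.
Granite beats each rival — Juno (29–8), Lumen (27–10) — so Granite is the Condorcet winner.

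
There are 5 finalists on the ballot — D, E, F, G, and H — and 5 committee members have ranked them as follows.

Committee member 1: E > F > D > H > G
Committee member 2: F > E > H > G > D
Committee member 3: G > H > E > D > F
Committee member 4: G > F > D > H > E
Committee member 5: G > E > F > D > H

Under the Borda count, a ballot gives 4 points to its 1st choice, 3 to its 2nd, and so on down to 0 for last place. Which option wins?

Borda scores:
  D: 2 + 0 + 1 + 2 + 1 = 6
  E: 4 + 3 + 2 + 0 + 3 = 12
  F: 3 + 4 + 0 + 3 + 2 = 12
  G: 0 + 1 + 4 + 4 + 4 = 13
  H: 1 + 2 + 3 + 1 + 0 = 7
G has the highest total.

G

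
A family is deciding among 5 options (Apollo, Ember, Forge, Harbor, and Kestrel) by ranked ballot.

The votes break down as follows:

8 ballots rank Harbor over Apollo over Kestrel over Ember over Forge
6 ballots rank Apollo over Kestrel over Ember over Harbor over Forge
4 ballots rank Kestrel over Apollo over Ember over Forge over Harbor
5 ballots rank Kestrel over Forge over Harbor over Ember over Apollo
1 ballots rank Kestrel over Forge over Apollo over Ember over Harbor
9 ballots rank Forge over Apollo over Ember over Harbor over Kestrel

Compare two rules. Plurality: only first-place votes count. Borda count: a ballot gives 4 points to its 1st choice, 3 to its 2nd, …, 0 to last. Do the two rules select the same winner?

No

Plurality first-place counts: Apollo 6, Ember 0, Forge 9, Harbor 8, Kestrel 10 → Kestrel.
Borda totals: Apollo 89, Ember 52, Forge 58, Harbor 57, Kestrel 74 → Apollo.
The two rules disagree: plurality picks Kestrel, Borda picks Apollo.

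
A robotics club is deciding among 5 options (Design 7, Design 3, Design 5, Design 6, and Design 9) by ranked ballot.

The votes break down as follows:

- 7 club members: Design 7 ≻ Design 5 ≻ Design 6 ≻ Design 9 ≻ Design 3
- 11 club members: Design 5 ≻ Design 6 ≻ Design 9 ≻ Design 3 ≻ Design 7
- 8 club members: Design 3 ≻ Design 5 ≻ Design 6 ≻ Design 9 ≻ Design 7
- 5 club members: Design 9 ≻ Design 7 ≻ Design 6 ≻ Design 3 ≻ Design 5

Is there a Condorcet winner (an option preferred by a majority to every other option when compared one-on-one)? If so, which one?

Head-to-head results (31 voters total):
Design 7 vs Design 3: Design 3 wins 19–12.
Design 7 vs Design 5: Design 5 wins 19–12.
Design 7 vs Design 6: Design 6 wins 19–12.
Design 7 vs Design 9: Design 9 wins 24–7.
Design 3 vs Design 5: Design 5 wins 18–13.
Design 3 vs Design 6: Design 6 wins 23–8.
Design 3 vs Design 9: Design 9 wins 23–8.
Design 5 vs Design 6: Design 5 wins 26–5.
Design 5 vs Design 9: Design 5 wins 26–5.
Design 6 vs Design 9: Design 6 wins 26–5.
Design 5 beats each rival — Design 7 (19–12), Design 3 (18–13), Design 6 (26–5), Design 9 (26–5) — so Design 5 is the Condorcet winner.

Design 5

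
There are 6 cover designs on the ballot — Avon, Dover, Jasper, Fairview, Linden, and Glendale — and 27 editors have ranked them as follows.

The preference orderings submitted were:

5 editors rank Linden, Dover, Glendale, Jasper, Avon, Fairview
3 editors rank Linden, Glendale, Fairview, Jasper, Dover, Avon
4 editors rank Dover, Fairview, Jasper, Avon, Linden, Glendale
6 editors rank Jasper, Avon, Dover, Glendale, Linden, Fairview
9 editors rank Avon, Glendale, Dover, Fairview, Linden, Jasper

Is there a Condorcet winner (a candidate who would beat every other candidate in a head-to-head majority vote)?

No

Head-to-head results (27 voters total):
Avon vs Dover: Avon wins 15–12.
Avon vs Jasper: Jasper wins 18–9.
Avon vs Fairview: Avon wins 20–7.
Avon vs Linden: Avon wins 19–8.
Avon vs Glendale: Avon wins 19–8.
Dover vs Jasper: Dover wins 18–9.
Dover vs Fairview: Dover wins 24–3.
Dover vs Linden: Dover wins 19–8.
Dover vs Glendale: Dover wins 15–12.
Jasper vs Fairview: Fairview wins 16–11.
Jasper vs Linden: Linden wins 17–10.
Jasper vs Glendale: Glendale wins 17–10.
Fairview vs Linden: Linden wins 14–13.
Fairview vs Glendale: Glendale wins 23–4.
Linden vs Glendale: Glendale wins 15–12.
No candidate beats all others: Avon beats Dover beats Jasper beats Avon, a majority cycle.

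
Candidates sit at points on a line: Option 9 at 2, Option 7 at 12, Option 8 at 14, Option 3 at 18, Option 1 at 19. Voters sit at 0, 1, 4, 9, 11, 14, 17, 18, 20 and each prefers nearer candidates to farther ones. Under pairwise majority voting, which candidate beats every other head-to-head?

With single-peaked preferences on a line, the Condorcet winner is the candidate closest to the median voter.
The median voter (position 11) is closest to Option 7 at 12.
Check: Option 7 vs Option 1 — voters closer to Option 7: 6 of 9.

Option 7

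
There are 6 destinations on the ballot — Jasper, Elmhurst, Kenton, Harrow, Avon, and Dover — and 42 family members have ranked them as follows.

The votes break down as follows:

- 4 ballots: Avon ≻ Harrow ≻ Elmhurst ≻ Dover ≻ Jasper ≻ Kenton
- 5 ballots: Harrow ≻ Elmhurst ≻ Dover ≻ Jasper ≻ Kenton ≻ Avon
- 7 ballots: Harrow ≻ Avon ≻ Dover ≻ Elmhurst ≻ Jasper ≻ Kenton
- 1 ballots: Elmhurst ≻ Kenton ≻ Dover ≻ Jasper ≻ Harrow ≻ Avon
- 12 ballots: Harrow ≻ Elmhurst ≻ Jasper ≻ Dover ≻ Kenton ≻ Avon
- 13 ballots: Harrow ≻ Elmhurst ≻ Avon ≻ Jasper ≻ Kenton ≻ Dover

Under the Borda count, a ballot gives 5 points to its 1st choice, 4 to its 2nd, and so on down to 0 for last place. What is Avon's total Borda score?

Borda scores:
  Jasper: 4·1 + 5·2 + 7·1 + 2 + 12·3 + 13·2 = 85
  Elmhurst: 4·3 + 5·4 + 7·2 + 5 + 12·4 + 13·4 = 151
  Kenton: 4·0 + 5·1 + 7·0 + 4 + 12·1 + 13·1 = 34
  Harrow: 4·4 + 5·5 + 7·5 + 1 + 12·5 + 13·5 = 202
  Avon: 4·5 + 5·0 + 7·4 + 0 + 12·0 + 13·3 = 87
  Dover: 4·2 + 5·3 + 7·3 + 3 + 12·2 + 13·0 = 71

87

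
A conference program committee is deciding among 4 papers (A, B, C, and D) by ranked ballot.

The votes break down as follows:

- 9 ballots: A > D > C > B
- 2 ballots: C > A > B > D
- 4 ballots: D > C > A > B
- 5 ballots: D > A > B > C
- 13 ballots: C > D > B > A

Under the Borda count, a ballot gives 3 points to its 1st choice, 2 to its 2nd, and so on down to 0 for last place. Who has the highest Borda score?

Borda scores:
  A: 9·3 + 2·2 + 4·1 + 5·2 + 13·0 = 45
  B: 9·0 + 2·1 + 4·0 + 5·1 + 13·1 = 20
  C: 9·1 + 2·3 + 4·2 + 5·0 + 13·3 = 62
  D: 9·2 + 2·0 + 4·3 + 5·3 + 13·2 = 71
D has the highest total.

D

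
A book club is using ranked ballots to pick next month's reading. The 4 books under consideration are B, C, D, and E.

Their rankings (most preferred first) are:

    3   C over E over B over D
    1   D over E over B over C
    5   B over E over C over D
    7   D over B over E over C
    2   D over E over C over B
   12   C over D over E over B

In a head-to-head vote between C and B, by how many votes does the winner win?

4

Ballots ranking C above B: 3+2+12 = 17.
Ballots ranking B above C: 1+5+7 = 13.
C wins 17–13, a margin of 4.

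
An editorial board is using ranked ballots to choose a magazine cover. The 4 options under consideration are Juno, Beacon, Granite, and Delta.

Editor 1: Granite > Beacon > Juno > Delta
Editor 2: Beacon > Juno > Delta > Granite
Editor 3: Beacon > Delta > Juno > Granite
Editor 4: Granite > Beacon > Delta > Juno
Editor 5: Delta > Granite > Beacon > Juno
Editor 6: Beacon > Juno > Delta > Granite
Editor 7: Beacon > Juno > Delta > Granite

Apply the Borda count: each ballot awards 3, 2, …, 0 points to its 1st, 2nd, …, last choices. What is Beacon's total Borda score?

17

Borda scores:
  Juno: 1 + 2 + 1 + 0 + 0 + 2 + 2 = 8
  Beacon: 2 + 3 + 3 + 2 + 1 + 3 + 3 = 17
  Granite: 3 + 0 + 0 + 3 + 2 + 0 + 0 = 8
  Delta: 0 + 1 + 2 + 1 + 3 + 1 + 1 = 9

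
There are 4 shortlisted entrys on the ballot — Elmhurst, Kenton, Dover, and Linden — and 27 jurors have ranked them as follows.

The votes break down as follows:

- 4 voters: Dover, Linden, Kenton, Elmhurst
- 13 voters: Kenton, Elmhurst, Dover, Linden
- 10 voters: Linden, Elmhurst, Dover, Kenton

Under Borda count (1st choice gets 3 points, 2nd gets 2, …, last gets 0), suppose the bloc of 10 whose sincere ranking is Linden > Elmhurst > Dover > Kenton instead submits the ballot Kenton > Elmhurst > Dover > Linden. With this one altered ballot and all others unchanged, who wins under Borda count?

Borda totals with the altered ballot: Elmhurst 46, Kenton 73, Dover 35, Linden 8.
The switch changes the winner from Elmhurst to Kenton.

Kenton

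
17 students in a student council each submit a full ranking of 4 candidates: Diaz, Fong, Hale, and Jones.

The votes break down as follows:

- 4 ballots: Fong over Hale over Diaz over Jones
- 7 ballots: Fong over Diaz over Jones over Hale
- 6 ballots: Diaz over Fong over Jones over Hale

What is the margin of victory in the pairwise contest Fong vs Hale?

Ballots ranking Fong above Hale: 4+7+6 = 17.
Ballots ranking Hale above Fong: 0.
Fong wins 17–0, a margin of 17.

17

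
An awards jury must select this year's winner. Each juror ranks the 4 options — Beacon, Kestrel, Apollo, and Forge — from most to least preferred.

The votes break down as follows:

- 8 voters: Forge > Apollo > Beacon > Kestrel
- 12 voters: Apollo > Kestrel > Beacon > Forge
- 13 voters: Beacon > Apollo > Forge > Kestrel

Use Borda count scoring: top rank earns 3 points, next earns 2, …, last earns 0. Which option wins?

Borda scores:
  Beacon: 8·1 + 12·1 + 13·3 = 59
  Kestrel: 8·0 + 12·2 + 13·0 = 24
  Apollo: 8·2 + 12·3 + 13·2 = 78
  Forge: 8·3 + 12·0 + 13·1 = 37
Apollo has the highest total.

Apollo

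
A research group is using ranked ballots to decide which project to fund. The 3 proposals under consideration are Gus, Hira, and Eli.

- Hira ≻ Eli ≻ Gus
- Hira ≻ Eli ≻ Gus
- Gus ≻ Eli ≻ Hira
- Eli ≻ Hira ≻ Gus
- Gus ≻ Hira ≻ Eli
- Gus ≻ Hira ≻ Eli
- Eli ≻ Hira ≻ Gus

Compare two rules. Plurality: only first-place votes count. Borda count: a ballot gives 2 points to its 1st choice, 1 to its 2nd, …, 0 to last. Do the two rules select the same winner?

No

Plurality first-place counts: Gus 3, Hira 2, Eli 2 → Gus.
Borda totals: Gus 6, Hira 8, Eli 7 → Hira.
The two rules disagree: plurality picks Gus, Borda picks Hira.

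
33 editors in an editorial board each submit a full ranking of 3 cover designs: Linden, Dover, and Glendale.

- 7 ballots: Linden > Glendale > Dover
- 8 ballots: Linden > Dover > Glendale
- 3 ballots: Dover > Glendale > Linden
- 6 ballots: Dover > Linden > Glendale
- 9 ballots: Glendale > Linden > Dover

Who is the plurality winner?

First-place vote totals:
  Linden: 15
  Dover: 9
  Glendale: 9
Linden has the most first-place votes.

Linden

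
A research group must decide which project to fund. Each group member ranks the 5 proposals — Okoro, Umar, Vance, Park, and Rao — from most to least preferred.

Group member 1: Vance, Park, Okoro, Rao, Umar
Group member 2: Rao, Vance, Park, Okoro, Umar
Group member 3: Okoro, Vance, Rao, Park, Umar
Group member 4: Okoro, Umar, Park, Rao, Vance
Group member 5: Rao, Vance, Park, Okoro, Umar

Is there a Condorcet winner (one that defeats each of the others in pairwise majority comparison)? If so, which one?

No Condorcet winner

Head-to-head results (5 voters total):
Okoro vs Umar: Okoro wins 5–0.
Okoro vs Vance: Vance wins 3–2.
Okoro vs Park: Park wins 3–2.
Okoro vs Rao: Okoro wins 3–2.
Umar vs Vance: Vance wins 4–1.
Umar vs Park: Park wins 4–1.
Umar vs Rao: Rao wins 4–1.
Vance vs Park: Vance wins 4–1.
Vance vs Rao: Rao wins 3–2.
Park vs Rao: Rao wins 3–2.
No candidate beats all others: Okoro beats Rao beats Vance beats Okoro, a majority cycle.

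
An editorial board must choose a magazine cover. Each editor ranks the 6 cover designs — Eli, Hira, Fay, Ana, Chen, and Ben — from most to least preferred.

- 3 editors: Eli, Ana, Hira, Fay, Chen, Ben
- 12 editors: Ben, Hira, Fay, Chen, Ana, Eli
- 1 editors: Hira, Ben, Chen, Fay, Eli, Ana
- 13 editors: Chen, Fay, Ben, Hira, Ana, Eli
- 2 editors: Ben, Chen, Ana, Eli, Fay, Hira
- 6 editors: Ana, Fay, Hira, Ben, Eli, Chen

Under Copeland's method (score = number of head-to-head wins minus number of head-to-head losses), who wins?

Pairwise results:
  Eli vs Hira: Hira wins 32–5.
  Eli vs Fay: Fay wins 32–5.
  Eli vs Ana: Ana wins 33–4.
  Eli vs Chen: Chen wins 28–9.
  Eli vs Ben: Ben wins 34–3.
  Hira vs Fay: Fay wins 21–16.
  Hira vs Ana: Hira wins 26–11.
  Hira vs Chen: Hira wins 22–15.
  Hira vs Ben: Ben wins 27–10.
  Fay vs Ana: Fay wins 26–11.
  Fay vs Chen: Fay wins 21–16.
  Fay vs Ben: Fay wins 22–15.
  Ana vs Chen: Chen wins 28–9.
  Ana vs Ben: Ben wins 28–9.
  Chen vs Ben: Ben wins 21–16.
Copeland scores (wins − losses):
  Eli: 0 − 5 = -5
  Hira: 3 − 2 = 1
  Fay: 5 − 0 = 5
  Ana: 1 − 4 = -3
  Chen: 2 − 3 = -1
  Ben: 4 − 1 = 3
Fay has the best Copeland score.

Fay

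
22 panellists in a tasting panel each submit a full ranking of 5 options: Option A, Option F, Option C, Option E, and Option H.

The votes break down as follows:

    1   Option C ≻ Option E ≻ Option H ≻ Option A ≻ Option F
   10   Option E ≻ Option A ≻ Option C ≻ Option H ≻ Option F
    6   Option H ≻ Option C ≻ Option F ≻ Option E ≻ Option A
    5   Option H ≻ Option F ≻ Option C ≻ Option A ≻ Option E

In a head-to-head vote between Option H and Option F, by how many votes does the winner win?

22

Ballots ranking Option H above Option F: 1+10+6+5 = 22.
Ballots ranking Option F above Option H: 0.
Option H wins 22–0, a margin of 22.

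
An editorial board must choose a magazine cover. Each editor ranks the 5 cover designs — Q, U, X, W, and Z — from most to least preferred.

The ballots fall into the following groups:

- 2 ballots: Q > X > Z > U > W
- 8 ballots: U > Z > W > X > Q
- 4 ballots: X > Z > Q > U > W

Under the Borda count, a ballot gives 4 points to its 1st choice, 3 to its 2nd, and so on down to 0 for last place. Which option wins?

Borda scores:
  Q: 2·4 + 8·0 + 4·2 = 16
  U: 2·1 + 8·4 + 4·1 = 38
  X: 2·3 + 8·1 + 4·4 = 30
  W: 2·0 + 8·2 + 4·0 = 16
  Z: 2·2 + 8·3 + 4·3 = 40
Z has the highest total.

Z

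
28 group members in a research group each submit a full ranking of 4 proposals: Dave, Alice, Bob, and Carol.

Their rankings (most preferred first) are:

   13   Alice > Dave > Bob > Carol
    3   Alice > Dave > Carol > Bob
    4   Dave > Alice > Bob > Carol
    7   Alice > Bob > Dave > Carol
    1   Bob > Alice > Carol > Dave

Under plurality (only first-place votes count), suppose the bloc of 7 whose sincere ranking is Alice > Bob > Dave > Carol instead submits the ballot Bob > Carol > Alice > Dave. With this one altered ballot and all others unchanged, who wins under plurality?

Alice

First-place totals with the altered ballot: Dave 4, Alice 16, Bob 8, Carol 0.
The winner is unchanged: still Alice.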